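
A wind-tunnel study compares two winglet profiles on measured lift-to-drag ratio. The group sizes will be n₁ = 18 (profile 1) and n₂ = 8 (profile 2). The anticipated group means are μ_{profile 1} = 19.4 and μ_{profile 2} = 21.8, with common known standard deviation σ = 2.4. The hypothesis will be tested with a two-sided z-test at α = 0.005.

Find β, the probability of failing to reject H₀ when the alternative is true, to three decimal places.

β ≈ 0.675

Standardized effect: d = |μ_{profile 1} − μ_{profile 2}| / σ = |19.4 − 21.8| / 2.4 = 1.0000
Noncentrality parameter: λ = d / √(1/n₁ + 1/n₂) = 1.0000 / √(1/18 + 1/8) = 2.3534
Two-sided α = 0.005 → critical value z_{0.0025} = 2.807.
Power = Φ(λ − 2.807) + Φ(−λ − 2.807) = Φ(-0.454) + Φ(-5.160) = 0.3250 + 0.0000 = 0.3250.
Type II error: β = 1 − power = 1 − 0.3250 = 0.6750.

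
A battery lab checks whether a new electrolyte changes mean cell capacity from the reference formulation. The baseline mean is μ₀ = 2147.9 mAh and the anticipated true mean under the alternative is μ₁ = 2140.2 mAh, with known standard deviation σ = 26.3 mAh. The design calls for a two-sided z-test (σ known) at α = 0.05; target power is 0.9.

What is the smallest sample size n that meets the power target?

n = 123

Standardized effect: d = |μ₁ − μ₀| / σ = |2140.2 − 2147.9| / 26.3 = 0.2928
For power 0.9 need Φ(δ − z_{0.025}) = 0.9, so δ = z_{0.025} + z_{0.10} = 1.960 + 1.282 = 3.242.
(The Φ(−δ − z_{α/2}) term is vanishingly small for δ > 0 and is dropped in the standard sample-size formula.)
δ = d·√n ⇒ n = (δ/d)² = (3.242 / 0.2928)² = 122.58.
Round up to the next whole unit.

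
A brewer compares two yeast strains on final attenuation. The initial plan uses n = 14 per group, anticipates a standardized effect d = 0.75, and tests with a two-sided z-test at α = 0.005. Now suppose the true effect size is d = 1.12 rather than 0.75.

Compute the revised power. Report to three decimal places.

Power ≈ 0.562

With d = 1.12: δ = d·√(n/2) = 1.12 × √(14/2) = 2.9632. Critical value z_{0.0025} = 2.807.
Revised power = Φ(δ − 2.807) + Φ(−δ − 2.807) = Φ(0.156) + Φ(-5.770) = 0.5621 + 0.0000 = 0.5621.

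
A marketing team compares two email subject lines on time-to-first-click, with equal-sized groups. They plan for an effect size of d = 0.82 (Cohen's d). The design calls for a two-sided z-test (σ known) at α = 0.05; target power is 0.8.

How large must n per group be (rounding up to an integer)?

n = 24 per group

For power 0.8 need Φ(δ − z_{0.025}) = 0.8, so δ = z_{0.025} + z_{0.20} = 1.960 + 0.842 = 2.802.
(Ignoring the negligible lower-tail rejection probability gives the usual closed-form inversion.)
δ = d·√(n/2) ⇒ n = 2(δ/d)² = 2 × (2.802 / 0.82)² = 23.35.
Round up to the next whole unit.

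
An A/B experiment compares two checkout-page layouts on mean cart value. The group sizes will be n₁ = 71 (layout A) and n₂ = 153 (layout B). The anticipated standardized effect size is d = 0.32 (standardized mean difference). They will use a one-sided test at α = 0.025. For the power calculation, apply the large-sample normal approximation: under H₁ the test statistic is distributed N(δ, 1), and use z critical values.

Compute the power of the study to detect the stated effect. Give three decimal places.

Power ≈ 0.606

Noncentrality parameter: λ = d / √(1/n₁ + 1/n₂) = 0.32 / √(1/71 + 1/153) = 2.2284
Critical value for a one-sided test at α = 0.025: z_α = 1.960.
Power = P(Z > 1.960 − λ) = Φ(0.268) = 0.6058.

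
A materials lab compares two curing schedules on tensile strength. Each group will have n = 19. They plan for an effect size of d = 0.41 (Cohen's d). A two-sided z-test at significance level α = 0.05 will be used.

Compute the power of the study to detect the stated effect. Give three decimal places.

Noncentrality parameter: λ = d·√(n/2) = 0.41 × √(19/2) = 1.2637
Critical value for a two-sided test at α = 0.05: z_{α/2} = 1.960.
Power = Φ(λ − 1.960) + Φ(−λ − 1.960) = Φ(-0.696) + Φ(-3.224) = 0.2431 + 0.0006 = 0.2438.

Power ≈ 0.244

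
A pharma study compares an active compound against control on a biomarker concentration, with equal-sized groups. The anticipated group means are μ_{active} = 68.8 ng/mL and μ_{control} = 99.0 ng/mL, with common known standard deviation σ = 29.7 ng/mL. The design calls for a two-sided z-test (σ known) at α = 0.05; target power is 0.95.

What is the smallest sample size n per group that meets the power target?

Standardized effect: d = |μ_{active} − μ_{control}| / σ = |68.8 − 99.0| / 29.7 = 1.0168
For power 0.95 need Φ(δ − z_{0.025}) = 0.95, so δ = z_{0.025} + z_{0.05} = 1.960 + 1.645 = 3.605.
(Ignoring the negligible lower-tail rejection probability gives the usual closed-form inversion.)
δ = d·√(n/2) ⇒ n = 2(δ/d)² = 2 × (3.605 / 1.0168)² = 25.14.
Round up to the next whole unit.

n = 26 per group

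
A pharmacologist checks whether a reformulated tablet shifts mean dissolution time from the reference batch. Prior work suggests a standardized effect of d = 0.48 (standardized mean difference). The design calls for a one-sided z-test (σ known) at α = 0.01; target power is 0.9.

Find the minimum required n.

n = 57

Set Φ(δ − 2.326) = 0.9; then δ − 2.326 = Φ⁻¹(0.9) = 1.282, giving δ = 3.608.
δ = d·√n ⇒ n = (δ/d)² = (3.608 / 0.48)² = 56.50.
Round up to the next whole unit.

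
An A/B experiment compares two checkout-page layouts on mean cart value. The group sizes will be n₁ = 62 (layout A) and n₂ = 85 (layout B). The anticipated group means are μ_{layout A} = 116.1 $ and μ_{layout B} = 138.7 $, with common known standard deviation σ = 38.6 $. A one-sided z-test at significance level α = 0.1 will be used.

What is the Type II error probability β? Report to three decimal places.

Standardized effect: d = |μ_{layout A} − μ_{layout B}| / σ = |116.1 − 138.7| / 38.6 = 0.5855
Noncentrality parameter: δ = d / √(1/n₁ + 1/n₂) = 0.5855 / √(1/62 + 1/85) = 3.5056
One-sided α = 0.1 → critical value z_{0.1} = 1.282.
Power = Φ(δ − 1.282) = Φ(2.224) = 0.9869.
Type II error: β = 1 − power = 1 − 0.9869 = 0.0131.

β ≈ 0.013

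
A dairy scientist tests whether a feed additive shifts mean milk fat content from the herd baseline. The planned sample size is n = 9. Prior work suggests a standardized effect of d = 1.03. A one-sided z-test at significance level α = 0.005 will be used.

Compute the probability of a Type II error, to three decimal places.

Noncentrality parameter: δ = d·√n = 1.03 × √9 = 3.0900
Critical value for a one-sided test at α = 0.005: z_α = 2.576.
Power = P(Z > 2.576 − δ) = Φ(0.514) = 0.6964.
Type II error: β = 1 − power = 1 − 0.6964 = 0.3036.

β ≈ 0.304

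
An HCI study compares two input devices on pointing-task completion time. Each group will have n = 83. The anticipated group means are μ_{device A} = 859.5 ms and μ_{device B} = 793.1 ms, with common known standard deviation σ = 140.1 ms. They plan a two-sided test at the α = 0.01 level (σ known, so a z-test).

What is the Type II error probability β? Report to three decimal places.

Standardized effect: d = |μ_{device A} − μ_{device B}| / σ = |859.5 − 793.1| / 140.1 = 0.4739
Noncentrality parameter: δ = d·√(n/2) = 0.4739 × √(83/2) = 3.0532
Two-sided α = 0.01 → critical value z_{0.005} = 2.576.
Power = Φ(δ − 2.576) + Φ(−δ − 2.576) = Φ(0.477) + Φ(-5.629) = 0.6834 + 0.0000 = 0.6834.
Type II error: β = 1 − power = 1 − 0.6834 = 0.3166.

β ≈ 0.317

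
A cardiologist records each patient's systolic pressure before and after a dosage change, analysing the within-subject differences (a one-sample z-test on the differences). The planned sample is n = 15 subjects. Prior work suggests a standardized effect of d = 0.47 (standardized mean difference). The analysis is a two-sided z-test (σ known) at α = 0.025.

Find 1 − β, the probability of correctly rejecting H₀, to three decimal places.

Power ≈ 0.337

Noncentrality parameter: δ = d·√n = 0.47 × √15 = 1.8203
Two-sided α = 0.025 → critical value z_{0.0125} = 2.241.
Power = Φ(δ − 2.241) + Φ(−δ − 2.241) = Φ(-0.421) + Φ(-4.062) = 0.3368 + 0.0000 = 0.3369.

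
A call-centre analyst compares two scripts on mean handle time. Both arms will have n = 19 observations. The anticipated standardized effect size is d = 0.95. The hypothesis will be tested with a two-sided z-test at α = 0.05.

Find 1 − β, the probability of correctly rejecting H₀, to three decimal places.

Power ≈ 0.834

Noncentrality parameter: δ = d·√(n/2) = 0.95 × √(19/2) = 2.9281
Critical value for a two-sided test at α = 0.05: z_{α/2} = 1.960.
Power = Φ(δ − 1.960) + Φ(−δ − 1.960) = Φ(0.968) + Φ(-4.888) = 0.8335 + 0.0000 = 0.8335.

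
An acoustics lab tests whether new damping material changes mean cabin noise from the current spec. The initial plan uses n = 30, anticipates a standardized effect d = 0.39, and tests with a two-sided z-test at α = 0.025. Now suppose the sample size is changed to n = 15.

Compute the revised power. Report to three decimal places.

Power ≈ 0.232

With n = 15: δ = d·√n = 0.39 × √15 = 1.5105. Critical value z_{0.0125} = 2.241.
Revised power = Φ(δ − 2.241) + Φ(−δ − 2.241) = Φ(-0.731) + Φ(-3.752) = 0.2324 + 0.0001 = 0.2325.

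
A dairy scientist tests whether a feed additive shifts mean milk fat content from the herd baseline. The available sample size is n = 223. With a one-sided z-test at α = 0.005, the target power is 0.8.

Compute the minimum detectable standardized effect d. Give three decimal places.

Need Φ(δ − 2.576) = 0.8, so δ = 2.576 + 0.842 = 3.417.
δ = d·√n ⇒ d = δ/√n = 3.417/√223 = 0.2288.

d ≈ 0.229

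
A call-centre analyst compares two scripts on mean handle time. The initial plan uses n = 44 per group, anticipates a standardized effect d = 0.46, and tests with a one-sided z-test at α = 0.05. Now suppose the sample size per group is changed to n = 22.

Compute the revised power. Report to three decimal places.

Power ≈ 0.453

With n = 22 per group: δ = d·√(n/2) = 0.46 × √(22/2) = 1.5256. Critical value z_{0.05} = 1.645.
Revised power = P(Z > 1.645 − δ) = Φ(-0.119) = 0.4526.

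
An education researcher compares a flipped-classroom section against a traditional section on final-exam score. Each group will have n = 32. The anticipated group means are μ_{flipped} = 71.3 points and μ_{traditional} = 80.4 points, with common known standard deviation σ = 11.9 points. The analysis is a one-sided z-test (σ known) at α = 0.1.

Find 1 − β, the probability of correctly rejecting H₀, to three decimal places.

Standardized effect: d = |μ_{flipped} − μ_{traditional}| / σ = |71.3 − 80.4| / 11.9 = 0.7647
Noncentrality parameter: δ = d·√(n/2) = 0.7647 × √(32/2) = 3.0588
Critical value for a one-sided test at α = 0.1: z_α = 1.282.
Power = P(Z > 1.282 − δ) = Φ(1.777) = 0.9622.

Power ≈ 0.962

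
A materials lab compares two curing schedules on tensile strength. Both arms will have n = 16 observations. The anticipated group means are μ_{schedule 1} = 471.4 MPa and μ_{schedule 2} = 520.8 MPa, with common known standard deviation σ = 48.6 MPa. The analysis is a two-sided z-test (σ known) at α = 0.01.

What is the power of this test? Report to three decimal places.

Standardized effect: d = |μ_{schedule 1} − μ_{schedule 2}| / σ = |471.4 − 520.8| / 48.6 = 1.0165
Noncentrality parameter: δ = d·√(n/2) = 1.0165 × √(16/2) = 2.8750
Critical value for a two-sided test at α = 0.01: z_{α/2} = 2.576.
Power = Φ(δ − 2.576) + Φ(−δ − 2.576) = Φ(0.299) + Φ(-5.451) = 0.6176 + 0.0000 = 0.6176.

Power ≈ 0.618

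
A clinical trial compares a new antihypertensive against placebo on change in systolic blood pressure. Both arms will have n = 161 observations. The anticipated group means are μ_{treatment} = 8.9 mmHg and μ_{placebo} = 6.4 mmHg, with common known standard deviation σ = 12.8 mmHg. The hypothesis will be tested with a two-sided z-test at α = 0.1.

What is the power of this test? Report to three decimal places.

Power ≈ 0.543

Standardized effect: d = |μ_{treatment} − μ_{placebo}| / σ = |8.9 − 6.4| / 12.8 = 0.1953
Noncentrality parameter: δ = d·√(n/2) = 0.1953 × √(161/2) = 1.7524
Two-sided α = 0.1 → critical value z_{0.05} = 1.645.
Power = Φ(δ − 1.645) + Φ(−δ − 1.645) = Φ(0.108) + Φ(-3.397) = 0.5428 + 0.0003 = 0.5432.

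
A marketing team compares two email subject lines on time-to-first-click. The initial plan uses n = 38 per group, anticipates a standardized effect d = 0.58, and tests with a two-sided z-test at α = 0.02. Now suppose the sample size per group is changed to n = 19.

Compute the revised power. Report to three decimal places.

Power ≈ 0.295

With n = 19 per group: δ = d·√(n/2) = 0.58 × √(19/2) = 1.7877. Critical value z_{0.01} = 2.326.
Revised power = Φ(δ − 2.326) + Φ(−δ − 2.326) = Φ(-0.539) + Φ(-4.114) = 0.2951 + 0.0000 = 0.2951.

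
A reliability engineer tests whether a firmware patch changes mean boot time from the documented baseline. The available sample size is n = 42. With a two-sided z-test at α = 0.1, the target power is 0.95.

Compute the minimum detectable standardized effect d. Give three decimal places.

Need Φ(δ − 1.645) = 0.95, so δ = 1.645 + 1.645 = 3.290.
(Lower-tail contribution to power is negligible for δ > 0.)
δ = d·√n ⇒ d = δ/√n = 3.290/√42 = 0.5076.

d ≈ 0.508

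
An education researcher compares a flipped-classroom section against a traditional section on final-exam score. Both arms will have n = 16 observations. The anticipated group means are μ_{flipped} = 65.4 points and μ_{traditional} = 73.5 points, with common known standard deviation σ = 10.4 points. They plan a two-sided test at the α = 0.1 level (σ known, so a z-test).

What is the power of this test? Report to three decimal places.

Standardized effect: d = |μ_{flipped} − μ_{traditional}| / σ = |65.4 − 73.5| / 10.4 = 0.7788
Noncentrality parameter: δ = d·√(n/2) = 0.7788 × √(16/2) = 2.2029
Critical value for a two-sided test at α = 0.1: z_{α/2} = 1.645.
Power = Φ(δ − 1.645) + Φ(−δ − 1.645) = Φ(0.558) + Φ(-3.848) = 0.7116 + 0.0001 = 0.7117.

Power ≈ 0.712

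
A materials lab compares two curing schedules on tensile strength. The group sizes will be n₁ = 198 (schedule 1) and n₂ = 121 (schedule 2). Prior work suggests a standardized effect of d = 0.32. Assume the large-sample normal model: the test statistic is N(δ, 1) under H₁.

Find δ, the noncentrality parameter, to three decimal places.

δ ≈ 2.773

δ = d / √(1/n₁ + 1/n₂) = 0.32 / √(1/198 + 1/121) = 2.7732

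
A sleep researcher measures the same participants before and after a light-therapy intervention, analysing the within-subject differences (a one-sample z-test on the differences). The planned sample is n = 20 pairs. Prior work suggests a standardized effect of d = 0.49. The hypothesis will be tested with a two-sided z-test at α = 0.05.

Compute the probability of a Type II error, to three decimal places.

β ≈ 0.408

Noncentrality parameter: δ = d·√n = 0.49 × √20 = 2.1913
Critical value for a two-sided test at α = 0.05: z_{α/2} = 1.960.
Power = Φ(δ − 1.960) + Φ(−δ − 1.960) = Φ(0.231) + Φ(-4.151) = 0.5915 + 0.0000 = 0.5915.
Type II error: β = 1 − power = 1 − 0.5915 = 0.4085.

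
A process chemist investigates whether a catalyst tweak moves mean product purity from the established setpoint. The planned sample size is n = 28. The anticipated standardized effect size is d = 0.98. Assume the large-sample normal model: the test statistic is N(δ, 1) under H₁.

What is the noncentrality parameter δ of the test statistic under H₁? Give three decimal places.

δ ≈ 5.186

The noncentrality parameter scales effect size by the design's sample-size factor: δ = d·√n = 0.98 × √28 = 5.1857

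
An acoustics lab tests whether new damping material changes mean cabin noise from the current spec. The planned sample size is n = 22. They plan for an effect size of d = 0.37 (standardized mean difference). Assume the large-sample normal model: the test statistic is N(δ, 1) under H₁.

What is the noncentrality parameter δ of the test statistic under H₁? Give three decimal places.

δ ≈ 1.735

δ = d·√n = 0.37 × √22 = 1.7355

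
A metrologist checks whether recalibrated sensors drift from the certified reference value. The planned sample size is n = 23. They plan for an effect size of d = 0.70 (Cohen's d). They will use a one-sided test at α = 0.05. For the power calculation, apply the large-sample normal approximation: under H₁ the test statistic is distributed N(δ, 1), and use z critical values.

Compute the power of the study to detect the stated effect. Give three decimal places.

Power ≈ 0.957

Noncentrality parameter: δ = d·√n = 0.70 × √23 = 3.3571
Critical value for a one-sided test at α = 0.05: z_α = 1.645.
Power = P(Z > 1.645 − δ) = Φ(1.712) = 0.9566.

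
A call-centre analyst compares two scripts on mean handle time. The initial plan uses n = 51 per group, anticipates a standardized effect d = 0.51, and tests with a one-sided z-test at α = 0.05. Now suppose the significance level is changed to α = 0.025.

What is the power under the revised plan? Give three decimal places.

Power ≈ 0.731

δ = d·√(n/2) = 0.51 × √(51/2) = 2.5754 (unchanged). New critical value: z_{0.025} = 1.960.
Revised power = P(Z > 1.960 − δ) = Φ(0.615) = 0.7309.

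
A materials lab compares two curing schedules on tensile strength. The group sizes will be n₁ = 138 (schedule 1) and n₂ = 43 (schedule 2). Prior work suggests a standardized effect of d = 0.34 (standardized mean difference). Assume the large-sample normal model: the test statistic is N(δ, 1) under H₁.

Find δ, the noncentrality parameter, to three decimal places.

δ = d / √(1/n₁ + 1/n₂) = 0.34 / √(1/138 + 1/43) = 1.9468

δ ≈ 1.947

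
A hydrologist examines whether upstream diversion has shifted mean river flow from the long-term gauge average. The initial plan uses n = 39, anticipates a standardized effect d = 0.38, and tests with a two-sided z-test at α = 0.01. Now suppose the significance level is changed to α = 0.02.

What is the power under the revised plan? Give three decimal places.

δ = d·√n = 0.38 × √39 = 2.3731 (unchanged). New critical value: z_{0.01} = 2.326.
Revised power = Φ(δ − 2.326) + Φ(−δ − 2.326) = Φ(0.047) + Φ(-4.699) = 0.5186 + 0.0000 = 0.5186.

Power ≈ 0.519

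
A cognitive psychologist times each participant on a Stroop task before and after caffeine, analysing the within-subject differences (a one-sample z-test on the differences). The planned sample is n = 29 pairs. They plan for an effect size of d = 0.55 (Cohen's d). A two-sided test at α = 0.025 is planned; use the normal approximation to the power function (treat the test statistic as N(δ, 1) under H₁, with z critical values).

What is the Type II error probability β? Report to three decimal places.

Noncentrality parameter: δ = d·√n = 0.55 × √29 = 2.9618
Critical value for a two-sided test at α = 0.025: z_{α/2} = 2.241.
Power = Φ(δ − 2.241) + Φ(−δ − 2.241) = Φ(0.720) + Φ(-5.203) = 0.7644 + 0.0000 = 0.7644.
Type II error: β = 1 − power = 1 − 0.7644 = 0.2356.

β ≈ 0.236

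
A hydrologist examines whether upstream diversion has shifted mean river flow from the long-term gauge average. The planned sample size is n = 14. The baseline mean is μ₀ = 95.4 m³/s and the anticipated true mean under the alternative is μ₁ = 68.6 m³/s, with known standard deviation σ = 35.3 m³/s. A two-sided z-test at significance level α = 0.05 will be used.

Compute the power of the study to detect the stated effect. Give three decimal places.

Standardized effect: d = |μ₁ − μ₀| / σ = |68.6 − 95.4| / 35.3 = 0.7592
Noncentrality parameter: λ = d·√n = 0.7592 × √14 = 2.8407
Critical value for a two-sided test at α = 0.05: z_{α/2} = 1.960.
Power = Φ(λ − 1.960) + Φ(−λ − 1.960) = Φ(0.881) + Φ(-4.801) = 0.8108 + 0.0000 = 0.8108.

Power ≈ 0.811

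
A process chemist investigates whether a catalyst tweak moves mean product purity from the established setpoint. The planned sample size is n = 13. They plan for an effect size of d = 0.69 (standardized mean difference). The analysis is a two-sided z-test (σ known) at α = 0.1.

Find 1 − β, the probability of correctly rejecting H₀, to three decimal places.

Power ≈ 0.800

Noncentrality parameter: δ = d·√n = 0.69 × √13 = 2.4878
Two-sided α = 0.1 → critical value z_{0.05} = 1.645.
Power = Φ(δ − 1.645) + Φ(−δ − 1.645) = Φ(0.843) + Φ(-4.133) = 0.8004 + 0.0000 = 0.8004.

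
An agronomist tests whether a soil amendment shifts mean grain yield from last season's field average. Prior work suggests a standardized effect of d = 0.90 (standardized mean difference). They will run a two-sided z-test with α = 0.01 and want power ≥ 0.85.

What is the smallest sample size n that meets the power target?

For power 0.85 need Φ(δ − z_{0.005}) = 0.85, so δ = z_{0.005} + z_{0.15} = 2.576 + 1.036 = 3.612.
(The Φ(−δ − z_{α/2}) term is vanishingly small for δ > 0 and is dropped in the standard sample-size formula.)
δ = d·√n ⇒ n = (δ/d)² = (3.612 / 0.90)² = 16.11.
Round up to the next whole unit.

n = 17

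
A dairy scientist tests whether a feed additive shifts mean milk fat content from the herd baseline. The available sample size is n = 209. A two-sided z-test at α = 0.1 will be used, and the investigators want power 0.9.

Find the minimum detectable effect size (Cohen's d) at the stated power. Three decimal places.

Required noncentrality: δ = z_{0.05} + z_{0.10} = 1.645 + 1.282 = 2.926.
(Lower-tail contribution to power is negligible for δ > 0.)
δ = d·√n ⇒ d = δ/√n = 2.926/√209 = 0.2024.

d ≈ 0.202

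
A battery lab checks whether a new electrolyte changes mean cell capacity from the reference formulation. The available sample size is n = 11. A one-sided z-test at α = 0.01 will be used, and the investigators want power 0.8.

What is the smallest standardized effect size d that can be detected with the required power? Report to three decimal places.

Need Φ(δ − 2.326) = 0.8, so δ = 2.326 + 0.842 = 3.168.
δ = d·√n ⇒ d = δ/√n = 3.168/√11 = 0.9552.

d ≈ 0.955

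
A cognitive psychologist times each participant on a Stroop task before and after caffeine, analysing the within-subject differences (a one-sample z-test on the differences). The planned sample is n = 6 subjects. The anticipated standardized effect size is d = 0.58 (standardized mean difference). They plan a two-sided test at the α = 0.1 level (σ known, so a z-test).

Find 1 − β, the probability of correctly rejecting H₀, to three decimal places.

Power ≈ 0.412

Noncentrality parameter: δ = d·√n = 0.58 × √6 = 1.4207
Critical value for a two-sided test at α = 0.1: z_{α/2} = 1.645.
Power = Φ(δ − 1.645) + Φ(−δ − 1.645) = Φ(-0.224) + Φ(-3.066) = 0.4113 + 0.0011 = 0.4124.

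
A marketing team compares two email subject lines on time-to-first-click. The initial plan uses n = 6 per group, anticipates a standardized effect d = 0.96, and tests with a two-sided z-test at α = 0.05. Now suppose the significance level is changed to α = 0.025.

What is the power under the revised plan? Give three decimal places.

δ = d·√(n/2) = 0.96 × √(6/2) = 1.6628 (unchanged). New critical value: z_{0.0125} = 2.241.
Revised power = Φ(δ − 2.241) + Φ(−δ − 2.241) = Φ(-0.579) + Φ(-3.904) = 0.2814 + 0.0000 = 0.2815.

Power ≈ 0.281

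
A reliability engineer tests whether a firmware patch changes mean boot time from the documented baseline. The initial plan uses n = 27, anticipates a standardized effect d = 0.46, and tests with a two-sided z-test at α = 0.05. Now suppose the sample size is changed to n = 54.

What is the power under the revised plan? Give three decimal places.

Power ≈ 0.922

With n = 54: δ = d·√n = 0.46 × √54 = 3.3803. Critical value z_{0.025} = 1.960.
Revised power = Φ(δ − 1.960) + Φ(−δ − 1.960) = Φ(1.420) + Φ(-5.340) = 0.9222 + 0.0000 = 0.9222.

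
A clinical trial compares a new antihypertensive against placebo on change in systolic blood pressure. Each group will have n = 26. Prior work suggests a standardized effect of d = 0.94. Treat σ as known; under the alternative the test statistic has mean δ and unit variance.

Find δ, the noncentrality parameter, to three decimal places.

δ = d·√(n/2) = 0.94 × √(26/2) = 3.3892

δ ≈ 3.389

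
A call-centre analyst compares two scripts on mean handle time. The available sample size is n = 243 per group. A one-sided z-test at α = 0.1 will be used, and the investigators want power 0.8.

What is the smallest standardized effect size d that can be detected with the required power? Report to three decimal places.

Required noncentrality: δ = z_{0.1} + z_{0.20} = 1.282 + 0.842 = 2.123.
δ = d·√(n/2) ⇒ d = δ/√(n/2) = 2.123/√(243/2) = 0.1926.

d ≈ 0.193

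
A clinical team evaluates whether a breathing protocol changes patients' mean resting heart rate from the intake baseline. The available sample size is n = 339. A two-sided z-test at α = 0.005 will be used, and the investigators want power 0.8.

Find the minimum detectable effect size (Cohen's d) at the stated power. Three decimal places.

d ≈ 0.198

Need Φ(δ − 2.807) = 0.8, so δ = 2.807 + 0.842 = 3.649.
(The second rejection-region term Φ(−δ − z_{α/2}) is negligible and dropped.)
δ = d·√n ⇒ d = δ/√n = 3.649/√339 = 0.1982.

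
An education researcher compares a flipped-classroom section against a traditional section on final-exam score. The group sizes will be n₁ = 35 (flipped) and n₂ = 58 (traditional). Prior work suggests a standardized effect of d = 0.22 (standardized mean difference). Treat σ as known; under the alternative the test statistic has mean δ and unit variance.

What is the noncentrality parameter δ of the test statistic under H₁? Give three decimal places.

The noncentrality parameter scales effect size by the design's sample-size factor: δ = d / √(1/n₁ + 1/n₂) = 0.22 / √(1/35 + 1/58) = 1.0278

δ ≈ 1.028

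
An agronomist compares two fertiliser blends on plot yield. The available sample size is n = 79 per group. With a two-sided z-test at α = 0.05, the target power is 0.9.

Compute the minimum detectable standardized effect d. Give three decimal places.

Need Φ(δ − 1.960) = 0.9, so δ = 1.960 + 1.282 = 3.242.
(The second rejection-region term Φ(−δ − z_{α/2}) is negligible and dropped.)
δ = d·√(n/2) ⇒ d = δ/√(n/2) = 3.242/√(79/2) = 0.5158.

d ≈ 0.516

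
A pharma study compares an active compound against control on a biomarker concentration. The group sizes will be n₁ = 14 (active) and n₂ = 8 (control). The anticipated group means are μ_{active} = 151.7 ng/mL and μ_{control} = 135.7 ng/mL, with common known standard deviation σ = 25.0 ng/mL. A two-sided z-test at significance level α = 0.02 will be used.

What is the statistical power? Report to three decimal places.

Standardized effect: d = |μ_{active} − μ_{control}| / σ = |151.7 − 135.7| / 25.0 = 0.6400
Noncentrality parameter: δ = d / √(1/n₁ + 1/n₂) = 0.6400 / √(1/14 + 1/8) = 1.4440
Critical value for a two-sided test at α = 0.02: z_{α/2} = 2.326.
Power = Φ(δ − 2.326) + Φ(−δ − 2.326) = Φ(-0.882) + Φ(-3.770) = 0.1888 + 0.0001 = 0.1889.

Power ≈ 0.189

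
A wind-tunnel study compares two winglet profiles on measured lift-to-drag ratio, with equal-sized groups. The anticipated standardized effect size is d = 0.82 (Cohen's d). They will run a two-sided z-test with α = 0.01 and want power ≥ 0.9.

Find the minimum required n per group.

n = 45 per group

Set Φ(δ − 2.576) = 0.9; then δ − 2.576 = Φ⁻¹(0.9) = 1.282, giving δ = 3.857.
(Ignoring the negligible lower-tail rejection probability gives the usual closed-form inversion.)
δ = d·√(n/2) ⇒ n = 2(δ/d)² = 2 × (3.857 / 0.82)² = 44.26.
Rounding up, n = 45 per group.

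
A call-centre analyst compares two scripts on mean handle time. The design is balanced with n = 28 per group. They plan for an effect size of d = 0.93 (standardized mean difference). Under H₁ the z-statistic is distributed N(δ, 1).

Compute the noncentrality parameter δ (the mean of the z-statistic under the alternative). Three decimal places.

The noncentrality parameter scales effect size by the design's sample-size factor: δ = d·√(n/2) = 0.93 × √(28/2) = 3.4797

δ ≈ 3.480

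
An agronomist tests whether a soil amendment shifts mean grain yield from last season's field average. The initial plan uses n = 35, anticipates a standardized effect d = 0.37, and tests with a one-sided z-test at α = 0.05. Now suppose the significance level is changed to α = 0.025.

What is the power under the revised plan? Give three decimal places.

Power ≈ 0.591

δ = d·√n = 0.37 × √35 = 2.1889 (unchanged). New critical value: z_{0.025} = 1.960.
Revised power = P(Z > 1.960 − δ) = Φ(0.229) = 0.5906.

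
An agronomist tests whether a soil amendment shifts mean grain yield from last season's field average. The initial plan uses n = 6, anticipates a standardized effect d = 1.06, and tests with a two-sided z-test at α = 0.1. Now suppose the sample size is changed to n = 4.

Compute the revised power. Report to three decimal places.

With n = 4: δ = d·√n = 1.06 × √4 = 2.1200. Critical value z_{0.05} = 1.645.
Revised power = Φ(δ − 1.645) + Φ(−δ − 1.645) = Φ(0.475) + Φ(-3.765) = 0.6827 + 0.0001 = 0.6827.

Power ≈ 0.683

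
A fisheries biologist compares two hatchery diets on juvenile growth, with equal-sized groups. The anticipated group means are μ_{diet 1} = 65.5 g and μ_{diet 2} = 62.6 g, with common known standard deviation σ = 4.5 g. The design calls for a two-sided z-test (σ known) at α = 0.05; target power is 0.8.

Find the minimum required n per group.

Standardized effect: d = |μ_{diet 1} − μ_{diet 2}| / σ = |65.5 − 62.6| / 4.5 = 0.6444
For power 0.8 need Φ(δ − z_{0.025}) = 0.8, so δ = z_{0.025} + z_{0.20} = 1.960 + 0.842 = 2.802.
(For δ > 0 the lower-tail rejection region contributes negligibly to power, so the one-term inversion is standard.)
δ = d·√(n/2) ⇒ n = 2(δ/d)² = 2 × (2.802 / 0.6444)² = 37.80.
Round up to the next whole unit.

n = 38 per group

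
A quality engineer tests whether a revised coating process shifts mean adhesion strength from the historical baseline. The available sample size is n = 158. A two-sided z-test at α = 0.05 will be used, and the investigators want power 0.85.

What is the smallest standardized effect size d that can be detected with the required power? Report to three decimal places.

Need Φ(δ − 1.960) = 0.85, so δ = 1.960 + 1.036 = 2.996.
(The second rejection-region term Φ(−δ − z_{α/2}) is negligible and dropped.)
δ = d·√n ⇒ d = δ/√n = 2.996/√158 = 0.2384.

d ≈ 0.238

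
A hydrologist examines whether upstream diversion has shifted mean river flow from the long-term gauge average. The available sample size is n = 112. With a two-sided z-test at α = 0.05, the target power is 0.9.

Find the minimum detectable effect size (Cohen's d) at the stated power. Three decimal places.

Required noncentrality: δ = z_{0.025} + z_{0.10} = 1.960 + 1.282 = 3.242.
(The second rejection-region term Φ(−δ − z_{α/2}) is negligible and dropped.)
δ = d·√n ⇒ d = δ/√n = 3.242/√112 = 0.3063.

d ≈ 0.306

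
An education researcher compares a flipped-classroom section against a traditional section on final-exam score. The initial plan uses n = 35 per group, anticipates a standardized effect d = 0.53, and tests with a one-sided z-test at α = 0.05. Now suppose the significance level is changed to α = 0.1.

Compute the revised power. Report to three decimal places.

Power ≈ 0.825

δ = d·√(n/2) = 0.53 × √(35/2) = 2.2171 (unchanged). New critical value: z_{0.1} = 1.282.
Revised power = P(Z > 1.282 − δ) = Φ(0.936) = 0.8253.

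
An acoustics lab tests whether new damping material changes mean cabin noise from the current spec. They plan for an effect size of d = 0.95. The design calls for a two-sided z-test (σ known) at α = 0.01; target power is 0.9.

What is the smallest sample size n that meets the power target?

n = 17

For power 0.9 need Φ(δ − z_{0.005}) = 0.9, so δ = z_{0.005} + z_{0.10} = 2.576 + 1.282 = 3.857.
(For δ > 0 the lower-tail rejection region contributes negligibly to power, so the one-term inversion is standard.)
δ = d·√n ⇒ n = (δ/d)² = (3.857 / 0.95)² = 16.49.
Round up to the next whole unit.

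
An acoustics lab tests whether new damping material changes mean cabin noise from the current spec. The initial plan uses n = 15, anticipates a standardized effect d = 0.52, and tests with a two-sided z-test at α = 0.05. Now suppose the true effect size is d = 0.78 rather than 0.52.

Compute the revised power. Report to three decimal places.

With d = 0.78: δ = d·√n = 0.78 × √15 = 3.0209. Critical value z_{0.025} = 1.960.
Revised power = Φ(δ − 1.960) + Φ(−δ − 1.960) = Φ(1.061) + Φ(-4.981) = 0.8556 + 0.0000 = 0.8556.

Power ≈ 0.856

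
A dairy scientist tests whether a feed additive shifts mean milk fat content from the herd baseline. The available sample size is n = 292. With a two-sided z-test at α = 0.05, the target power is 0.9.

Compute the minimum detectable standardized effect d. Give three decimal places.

d ≈ 0.190

Need Φ(δ − 1.960) = 0.9, so δ = 1.960 + 1.282 = 3.242.
(The second rejection-region term Φ(−δ − z_{α/2}) is negligible and dropped.)
δ = d·√n ⇒ d = δ/√n = 3.242/√292 = 0.1897.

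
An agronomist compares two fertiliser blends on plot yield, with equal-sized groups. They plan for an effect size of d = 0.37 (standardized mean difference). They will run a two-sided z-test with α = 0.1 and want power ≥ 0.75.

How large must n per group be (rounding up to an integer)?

For power 0.75 need Φ(δ − z_{0.05}) = 0.75, so δ = z_{0.05} + z_{0.25} = 1.645 + 0.674 = 2.319.
(The Φ(−δ − z_{α/2}) term is vanishingly small for δ > 0 and is dropped in the standard sample-size formula.)
δ = d·√(n/2) ⇒ n = 2(δ/d)² = 2 × (2.319 / 0.37)² = 78.59.
Rounding up, n = 79 per group.

n = 79 per group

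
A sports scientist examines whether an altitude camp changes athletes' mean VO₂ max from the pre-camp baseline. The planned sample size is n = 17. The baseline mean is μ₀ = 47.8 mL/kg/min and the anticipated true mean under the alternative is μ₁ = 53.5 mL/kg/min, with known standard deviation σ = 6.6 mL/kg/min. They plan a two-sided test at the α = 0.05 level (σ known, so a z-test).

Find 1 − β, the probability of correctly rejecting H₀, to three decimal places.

Power ≈ 0.945

Standardized effect: d = |μ₁ − μ₀| / σ = |53.5 − 47.8| / 6.6 = 0.8636
Noncentrality parameter: δ = d·√n = 0.8636 × √17 = 3.5609
Critical value for a two-sided test at α = 0.05: z_{α/2} = 1.960.
Power = Φ(δ − 1.960) + Φ(−δ − 1.960) = Φ(1.601) + Φ(-5.521) = 0.9453 + 0.0000 = 0.9453.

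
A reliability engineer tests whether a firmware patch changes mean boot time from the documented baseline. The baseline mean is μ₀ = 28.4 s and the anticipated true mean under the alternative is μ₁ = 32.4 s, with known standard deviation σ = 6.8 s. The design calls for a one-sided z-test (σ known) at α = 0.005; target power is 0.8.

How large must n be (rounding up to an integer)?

n = 34

Standardized effect: d = |μ₁ − μ₀| / σ = |32.4 − 28.4| / 6.8 = 0.5882
Set Φ(δ − 2.576) = 0.8; then δ − 2.576 = Φ⁻¹(0.8) = 0.842, giving δ = 3.417.
δ = d·√n ⇒ n = (δ/d)² = (3.417 / 0.5882)² = 33.75.
Round up to the next whole unit.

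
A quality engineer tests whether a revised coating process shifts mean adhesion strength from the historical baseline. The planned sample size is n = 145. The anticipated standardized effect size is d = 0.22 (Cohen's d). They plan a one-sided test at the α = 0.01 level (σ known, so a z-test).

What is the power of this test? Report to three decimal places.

Power ≈ 0.627

Noncentrality parameter: δ = d·√n = 0.22 × √145 = 2.6492
Critical value for a one-sided test at α = 0.01: z_α = 2.326.
Power = Φ(δ − 2.326) = Φ(0.323) = 0.6266.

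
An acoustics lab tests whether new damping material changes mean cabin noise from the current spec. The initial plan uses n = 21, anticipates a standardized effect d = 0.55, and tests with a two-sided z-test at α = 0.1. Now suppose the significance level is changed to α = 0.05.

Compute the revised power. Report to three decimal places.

δ = d·√n = 0.55 × √21 = 2.5204 (unchanged). New critical value: z_{0.025} = 1.960.
Revised power = Φ(δ − 1.960) + Φ(−δ − 1.960) = Φ(0.560) + Φ(-4.480) = 0.7124 + 0.0000 = 0.7124.

Power ≈ 0.712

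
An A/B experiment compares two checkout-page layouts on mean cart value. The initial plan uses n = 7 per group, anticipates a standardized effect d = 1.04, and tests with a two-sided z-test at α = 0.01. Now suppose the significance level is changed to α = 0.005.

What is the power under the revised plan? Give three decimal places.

δ = d·√(n/2) = 1.04 × √(7/2) = 1.9457 (unchanged). New critical value: z_{0.0025} = 2.807.
Revised power = Φ(δ − 2.807) + Φ(−δ − 2.807) = Φ(-0.861) + Φ(-4.753) = 0.1945 + 0.0000 = 0.1945.

Power ≈ 0.195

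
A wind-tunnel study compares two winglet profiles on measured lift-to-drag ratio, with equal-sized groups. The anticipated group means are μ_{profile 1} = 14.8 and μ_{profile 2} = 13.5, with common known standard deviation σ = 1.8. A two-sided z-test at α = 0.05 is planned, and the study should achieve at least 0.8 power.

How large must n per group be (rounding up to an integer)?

n = 31 per group

Standardized effect: d = |μ_{profile 1} − μ_{profile 2}| / σ = |14.8 − 13.5| / 1.8 = 0.7222
Set Φ(δ − 1.960) = 0.8; then δ − 1.960 = Φ⁻¹(0.8) = 0.842, giving δ = 2.802.
(Ignoring the negligible lower-tail rejection probability gives the usual closed-form inversion.)
δ = d·√(n/2) ⇒ n = 2(δ/d)² = 2 × (2.802 / 0.7222)² = 30.10.
Round up to the next whole unit.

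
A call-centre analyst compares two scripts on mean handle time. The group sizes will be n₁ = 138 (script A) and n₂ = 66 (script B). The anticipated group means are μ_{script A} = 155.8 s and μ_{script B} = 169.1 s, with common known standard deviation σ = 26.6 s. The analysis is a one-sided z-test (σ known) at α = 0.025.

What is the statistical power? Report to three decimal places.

Power ≈ 0.916

Standardized effect: d = |μ_{script A} − μ_{script B}| / σ = |155.8 − 169.1| / 26.6 = 0.5000
Noncentrality parameter: δ = d / √(1/n₁ + 1/n₂) = 0.5000 / √(1/138 + 1/66) = 3.3409
One-sided α = 0.025 → critical value z_{0.025} = 1.960.
Power = P(Z > 1.960 − δ) = Φ(1.381) = 0.9164.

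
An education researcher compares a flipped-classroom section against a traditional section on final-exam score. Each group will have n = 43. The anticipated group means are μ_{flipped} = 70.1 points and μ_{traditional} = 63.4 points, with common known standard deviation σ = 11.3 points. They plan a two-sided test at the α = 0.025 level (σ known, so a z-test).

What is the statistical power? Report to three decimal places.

Power ≈ 0.694

Standardized effect: d = |μ_{flipped} − μ_{traditional}| / σ = |70.1 − 63.4| / 11.3 = 0.5929
Noncentrality parameter: δ = d·√(n/2) = 0.5929 × √(43/2) = 2.7493
Critical value for a two-sided test at α = 0.025: z_{α/2} = 2.241.
Power = Φ(δ − 2.241) + Φ(−δ − 2.241) = Φ(0.508) + Φ(-4.991) = 0.6942 + 0.0000 = 0.6942.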